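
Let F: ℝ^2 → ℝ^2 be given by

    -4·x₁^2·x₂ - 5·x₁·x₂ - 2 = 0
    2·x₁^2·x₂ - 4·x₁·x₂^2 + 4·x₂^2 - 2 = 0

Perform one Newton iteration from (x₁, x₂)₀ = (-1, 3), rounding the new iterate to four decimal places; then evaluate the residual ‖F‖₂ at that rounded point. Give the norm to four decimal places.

18.9915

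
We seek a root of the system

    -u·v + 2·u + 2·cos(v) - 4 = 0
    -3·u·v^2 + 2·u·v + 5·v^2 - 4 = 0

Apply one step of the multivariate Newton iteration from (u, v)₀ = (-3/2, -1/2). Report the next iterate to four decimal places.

(1.2923, -0.9009)

At (-3/2, -1/2): F = (-5.994835, -0.1250).
Jacobian J = [[-v + 2, -u - 2·sin(v)], [-3·v^2 + 2·v, -6·u·v + 2·u + 10·v]].
At the point, J = [[2.5000, 2.458851], [-1.7500, -12.5000]] (det J = -26.947011).
Solving J·Δ = −F gives Δ = (2.7923, -0.4009).
Then the next iterate is (u, v)₁ = (1.2923, -0.9009).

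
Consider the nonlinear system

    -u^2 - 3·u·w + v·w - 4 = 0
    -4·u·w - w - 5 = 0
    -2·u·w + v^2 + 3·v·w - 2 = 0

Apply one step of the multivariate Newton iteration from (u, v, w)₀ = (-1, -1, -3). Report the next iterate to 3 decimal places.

(2.444, 1.889, -12.111)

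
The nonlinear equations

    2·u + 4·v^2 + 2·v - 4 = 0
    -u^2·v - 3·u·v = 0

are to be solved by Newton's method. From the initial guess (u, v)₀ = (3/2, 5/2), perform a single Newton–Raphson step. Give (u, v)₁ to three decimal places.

(0.945, 1.232)

At (3/2, 5/2): F = (29.000, -16.875).
Jacobian J = [[2, 8·v + 2], [-2·u·v - 3·v, -u^2 - 3·u]].
At the point, J = [[2.000, 22.000], [-15.000, -6.750]] (det J = 316.500).
Solving J·Δ = −F gives Δ = (-0.555, -1.268).
Then the next iterate is (u, v)₁ = (0.945, 1.232).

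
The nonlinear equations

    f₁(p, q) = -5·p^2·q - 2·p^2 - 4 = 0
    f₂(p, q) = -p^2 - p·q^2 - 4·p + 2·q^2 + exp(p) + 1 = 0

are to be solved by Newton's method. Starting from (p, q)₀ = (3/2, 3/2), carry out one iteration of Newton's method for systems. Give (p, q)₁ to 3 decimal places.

(0.913, 0.731)

At (3/2, 3/2): F = (-25.375, -1.64331).
Jacobian J = [[-10·p·q - 4·p, -5·p^2], [-2·p - q^2 + exp(p) - 4, -2·p·q + 4·q]].
At the point, J = [[-28.500, -11.250], [-4.76831, 1.500]] (det J = -96.39350).
Solving J·Δ = −F gives Δ = (-0.587, -0.769).
Then the next iterate is (p, q)₁ = (0.913, 0.731).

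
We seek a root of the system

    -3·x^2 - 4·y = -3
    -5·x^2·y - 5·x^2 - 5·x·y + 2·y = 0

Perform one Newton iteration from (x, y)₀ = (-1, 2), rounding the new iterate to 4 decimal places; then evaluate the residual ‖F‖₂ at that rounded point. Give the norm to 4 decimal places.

2.1374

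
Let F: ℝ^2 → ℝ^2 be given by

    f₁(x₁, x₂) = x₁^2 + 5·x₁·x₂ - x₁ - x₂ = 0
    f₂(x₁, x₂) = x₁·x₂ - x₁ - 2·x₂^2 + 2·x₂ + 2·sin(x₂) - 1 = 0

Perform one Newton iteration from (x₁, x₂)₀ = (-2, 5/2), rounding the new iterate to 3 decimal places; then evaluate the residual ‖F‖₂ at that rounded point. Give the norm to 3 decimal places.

At (-2, 5/2): F = (-21.500, -10.30306).
Jacobian J = [[2·x₁ + 5·x₂ - 1, 5·x₁ - 1], [x₂ - 1, x₁ - 4·x₂ + 2·cos(x₂) + 2]].
At the point, J = [[7.500, -11.000], [1.500, -11.60229]] (det J = -70.51715).
Solving J·Δ = −F gives Δ = (1.930, -0.638).
Then the next iterate is (x₁, x₂)₁ = (-0.070, 1.862).
Re-evaluating at (-0.070, 1.862): F = (-2.43880, -2.35463), so ‖F‖₂ = 3.390.

3.390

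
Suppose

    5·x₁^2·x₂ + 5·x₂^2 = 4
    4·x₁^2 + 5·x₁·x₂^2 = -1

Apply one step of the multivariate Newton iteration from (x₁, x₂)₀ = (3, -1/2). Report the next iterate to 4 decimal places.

At (3, -1/2): F = (-25.2500, 40.7500).
Jacobian J = [[10·x₁·x₂, 5·x₁^2 + 10·x₂], [8·x₁ + 5·x₂^2, 10·x₁·x₂]].
At the point, J = [[-15.0000, 40.0000], [25.2500, -15.0000]] (det J = -785.0000).
Solving J·Δ = −F gives Δ = (-1.5939, 0.0335).
Then the next iterate is (x₁, x₂)₁ = (1.4061, -0.4665).

(1.4061, -0.4665)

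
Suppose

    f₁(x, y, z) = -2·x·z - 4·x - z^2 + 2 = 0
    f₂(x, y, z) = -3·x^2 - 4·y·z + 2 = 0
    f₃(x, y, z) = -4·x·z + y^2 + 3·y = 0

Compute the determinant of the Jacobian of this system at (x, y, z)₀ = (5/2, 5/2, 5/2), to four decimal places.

580.0000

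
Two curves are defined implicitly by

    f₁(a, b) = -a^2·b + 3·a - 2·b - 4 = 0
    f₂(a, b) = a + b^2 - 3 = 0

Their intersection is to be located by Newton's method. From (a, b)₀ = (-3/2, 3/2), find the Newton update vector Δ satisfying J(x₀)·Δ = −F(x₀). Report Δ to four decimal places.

(2.0257, 0.0748)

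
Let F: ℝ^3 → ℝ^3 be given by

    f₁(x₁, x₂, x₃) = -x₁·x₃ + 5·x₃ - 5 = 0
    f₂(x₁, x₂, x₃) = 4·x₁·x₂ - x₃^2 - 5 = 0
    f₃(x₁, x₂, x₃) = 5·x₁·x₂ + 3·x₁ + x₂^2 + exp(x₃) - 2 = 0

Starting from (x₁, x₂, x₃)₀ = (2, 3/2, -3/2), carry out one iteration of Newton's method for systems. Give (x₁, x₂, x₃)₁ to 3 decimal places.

At (2, 3/2, -3/2): F = (-9.500, 4.750, 21.47313).
Jacobian J = [[-x₃, 0, -x₁ + 5], [4·x₂, 4·x₁, -2·x₃], [5·x₂ + 3, 5·x₁ + 2·x₂, exp(x₃)]].
At the point, J = [[1.500, 0.000, 3.000], [6.000, 8.000, 3.000], [10.500, 13.000, 0.22313]] (det J = -73.82244).
Solving J·Δ = −F gives Δ = (0.317, -1.960, 3.008).
Then the next iterate is (x₁, x₂, x₃)₁ = (2.317, -0.460, 1.508).

(2.317, -0.460, 1.508)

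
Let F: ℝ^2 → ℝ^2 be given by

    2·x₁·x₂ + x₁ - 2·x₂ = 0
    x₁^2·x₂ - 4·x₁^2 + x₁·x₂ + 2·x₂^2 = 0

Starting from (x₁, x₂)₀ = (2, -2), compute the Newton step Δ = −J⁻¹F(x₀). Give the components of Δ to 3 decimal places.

At (2, -2): F = (-2.000, -20.000).
Jacobian J = [[2·x₂ + 1, 2·x₁ - 2], [2·x₁·x₂ - 8·x₁ + x₂, x₁^2 + x₁ + 4·x₂]].
At the point, J = [[-3.000, 2.000], [-26.000, -2.000]] (det J = 58.000).
Solving J·Δ = −F gives Δ = (-0.759, -0.138).

(-0.759, -0.138)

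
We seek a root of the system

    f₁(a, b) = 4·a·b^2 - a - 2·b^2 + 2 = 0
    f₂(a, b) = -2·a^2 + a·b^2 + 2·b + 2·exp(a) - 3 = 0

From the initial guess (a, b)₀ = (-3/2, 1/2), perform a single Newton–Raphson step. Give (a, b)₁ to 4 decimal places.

At (-3/2, 1/2): F = (1.5000, -6.428740).
Jacobian J = [[4·b^2 - 1, 8·a·b - 4·b], [-4·a + b^2 + 2·exp(a), 2·a·b + 2]].
At the point, J = [[0.0000, -8.0000], [6.696260, 0.5000]] (det J = 53.570083).
Solving J·Δ = −F gives Δ = (0.9460, 0.1875).
Then the next iterate is (a, b)₁ = (-0.5540, 0.6875).

(-0.5540, 0.6875)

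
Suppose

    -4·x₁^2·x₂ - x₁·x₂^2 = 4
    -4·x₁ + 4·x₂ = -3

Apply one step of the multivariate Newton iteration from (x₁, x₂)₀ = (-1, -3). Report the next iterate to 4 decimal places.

At (-1, -3): F = (17.0000, -5.0000).
Jacobian J = [[-8·x₁·x₂ - x₂^2, -4·x₁^2 - 2·x₁·x₂], [-4, 4]].
At the point, J = [[-33.0000, -10.0000], [-4.0000, 4.0000]] (det J = -172.0000).
Solving J·Δ = −F gives Δ = (0.1047, 1.3547).
Then the next iterate is (x₁, x₂)₁ = (-0.8953, -1.6453).

(-0.8953, -1.6453)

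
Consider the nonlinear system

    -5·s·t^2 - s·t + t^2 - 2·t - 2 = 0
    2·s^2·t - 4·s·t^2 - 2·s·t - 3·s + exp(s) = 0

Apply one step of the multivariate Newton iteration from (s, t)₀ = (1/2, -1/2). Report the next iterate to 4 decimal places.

At (1/2, -1/2): F = (-1.1250, -0.101279).
Jacobian J = [[-5·t^2 - t, -10·s·t - s + 2·t - 2], [4·s·t - 4·t^2 - 2·t + exp(s) - 3, 2·s^2 - 8·s·t - 2·s]].
At the point, J = [[-0.7500, -1.0000], [-2.351279, 1.5000]] (det J = -3.476279).
Solving J·Δ = −F gives Δ = (-0.5146, -0.7391).
Then the next iterate is (s, t)₁ = (-0.0146, -1.2391).

(-0.0146, -1.2391)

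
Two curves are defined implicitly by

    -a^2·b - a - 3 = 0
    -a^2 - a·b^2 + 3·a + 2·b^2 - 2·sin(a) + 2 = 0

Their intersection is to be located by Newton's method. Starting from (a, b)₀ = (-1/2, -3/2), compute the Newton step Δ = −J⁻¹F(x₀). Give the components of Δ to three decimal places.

(-0.941, 0.912)

At (-1/2, -3/2): F = (-2.125, 6.83385).
Jacobian J = [[-2·a·b - 1, -a^2], [-2·a - b^2 - 2·cos(a) + 3, -2·a·b + 4·b]].
At the point, J = [[-2.500, -0.250], [-0.00517, -7.500]] (det J = 18.74871).
Solving J·Δ = −F gives Δ = (-0.941, 0.912).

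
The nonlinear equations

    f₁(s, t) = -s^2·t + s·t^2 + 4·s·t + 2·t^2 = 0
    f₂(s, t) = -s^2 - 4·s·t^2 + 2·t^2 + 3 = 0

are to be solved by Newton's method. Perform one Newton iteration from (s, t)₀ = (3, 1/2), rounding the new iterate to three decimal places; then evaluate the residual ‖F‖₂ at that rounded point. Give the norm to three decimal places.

2.679

At (3, 1/2): F = (2.750, -8.500).
Jacobian J = [[-2·s·t + t^2 + 4·t, -s^2 + 2·s·t + 4·s + 4·t], [-2·s - 4·t^2, -8·s·t + 4·t]].
At the point, J = [[-0.750, 8.000], [-7.000, -10.000]] (det J = 63.500).
Solving J·Δ = −F gives Δ = (-0.638, -0.404).
Then the next iterate is (s, t)₁ = (2.362, 0.096).
Re-evaluating at (2.362, 0.096): F = (0.41162, -2.64768), so ‖F‖₂ = 2.679.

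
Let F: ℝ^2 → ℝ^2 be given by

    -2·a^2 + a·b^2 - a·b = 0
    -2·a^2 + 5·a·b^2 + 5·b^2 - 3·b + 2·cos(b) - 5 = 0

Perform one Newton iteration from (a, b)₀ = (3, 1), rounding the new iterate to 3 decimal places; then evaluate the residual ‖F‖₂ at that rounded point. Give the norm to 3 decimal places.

4.827

At (3, 1): F = (-18.000, -4.91940).
Jacobian J = [[-4·a + b^2 - b, 2·a·b - a], [-4·a + 5·b^2, 10·a·b + 10·b - 2·sin(b) - 3]].
At the point, J = [[-12.000, 3.000], [-7.000, 35.31706]] (det J = -402.80470).
Solving J·Δ = −F gives Δ = (-1.542, -0.166).
Then the next iterate is (a, b)₁ = (1.458, 0.834).
Re-evaluating at (1.458, 0.834): F = (-4.45338, -1.86131), so ‖F‖₂ = 4.827.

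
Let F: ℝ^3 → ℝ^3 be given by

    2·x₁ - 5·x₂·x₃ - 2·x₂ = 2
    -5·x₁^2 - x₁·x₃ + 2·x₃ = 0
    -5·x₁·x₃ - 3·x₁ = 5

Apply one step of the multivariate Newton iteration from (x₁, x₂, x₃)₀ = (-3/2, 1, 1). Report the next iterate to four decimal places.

(-0.8788, -0.3434, 0.7293)

At (-3/2, 1, 1): F = (-12.0000, -7.7500, 7.0000).
Jacobian J = [[2, -5·x₃ - 2, -5·x₂], [-10·x₁ - x₃, 0, -x₁ + 2], [-5·x₃ - 3, 0, -5·x₁]].
At the point, J = [[2.0000, -7.0000, -5.0000], [14.0000, 0.0000, 3.5000], [-8.0000, 0.0000, 7.5000]] (det J = 931.0000).
Solving J·Δ = −F gives Δ = (0.6212, -1.3434, -0.2707).
Then the next iterate is (x₁, x₂, x₃)₁ = (-0.8788, -0.3434, 0.7293).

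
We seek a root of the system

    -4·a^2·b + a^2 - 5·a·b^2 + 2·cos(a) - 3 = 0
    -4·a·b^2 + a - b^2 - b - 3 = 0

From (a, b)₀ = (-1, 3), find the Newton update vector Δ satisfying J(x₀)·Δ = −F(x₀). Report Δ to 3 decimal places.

(-0.046, -1.272)

At (-1, 3): F = (32.08060, 20.000).
Jacobian J = [[-8·a·b + 2·a - 5·b^2 - 2·sin(a), -4·a^2 - 10·a·b], [-4·b^2 + 1, -8·a·b - 2·b - 1]].
At the point, J = [[-21.31706, 26.000], [-35.000, 17.000]] (det J = 547.61001).
Solving J·Δ = −F gives Δ = (-0.046, -1.272).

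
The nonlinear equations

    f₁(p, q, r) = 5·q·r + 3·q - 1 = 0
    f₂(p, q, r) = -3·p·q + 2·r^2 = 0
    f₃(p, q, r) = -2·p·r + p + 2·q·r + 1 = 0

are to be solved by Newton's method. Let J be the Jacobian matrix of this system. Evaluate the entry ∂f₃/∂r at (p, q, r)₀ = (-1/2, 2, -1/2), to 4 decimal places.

∂f₃/∂r = -2·p + 2·q.
At (-1/2, 2, -1/2) this is 5.0000.

5.0000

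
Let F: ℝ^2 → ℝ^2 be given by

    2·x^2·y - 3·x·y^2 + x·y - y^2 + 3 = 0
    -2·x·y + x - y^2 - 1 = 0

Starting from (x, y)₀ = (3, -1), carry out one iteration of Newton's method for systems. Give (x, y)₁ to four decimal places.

At (3, -1): F = (-28.0000, 7.0000).
Jacobian J = [[4·x·y - 3·y^2 + y, 2·x^2 - 6·x·y + x - 2·y], [-2·y + 1, -2·x - 2·y]].
At the point, J = [[-16.0000, 41.0000], [3.0000, -4.0000]] (det J = -59.0000).
Solving J·Δ = −F gives Δ = (-2.9661, -0.4746).
Then the next iterate is (x, y)₁ = (0.0339, -1.4746).

(0.0339, -1.4746)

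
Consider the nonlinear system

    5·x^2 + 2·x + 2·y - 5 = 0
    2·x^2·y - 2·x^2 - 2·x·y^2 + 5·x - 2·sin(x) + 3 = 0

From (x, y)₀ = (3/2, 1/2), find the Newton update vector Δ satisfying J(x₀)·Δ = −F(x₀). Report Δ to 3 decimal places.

(-0.192, -3.496)

At (3/2, 1/2): F = (10.250, 5.50501).
Jacobian J = [[10·x + 2, 2], [4·x·y - 4·x - 2·y^2 - 2·cos(x) + 5, 2·x^2 - 4·x·y]].
At the point, J = [[17.000, 2.000], [1.35853, 1.500]] (det J = 22.78295).
Solving J·Δ = −F gives Δ = (-0.192, -3.496).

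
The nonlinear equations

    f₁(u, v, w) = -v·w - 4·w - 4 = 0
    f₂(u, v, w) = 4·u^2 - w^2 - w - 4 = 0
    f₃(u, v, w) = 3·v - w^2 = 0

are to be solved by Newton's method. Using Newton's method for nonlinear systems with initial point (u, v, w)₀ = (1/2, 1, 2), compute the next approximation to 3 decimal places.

(0.359, -1.217, 0.087)

At (1/2, 1, 2): F = (-14.000, -9.000, -1.000).
Jacobian J = [[0, -w, -v - 4], [8·u, 0, -2·w - 1], [0, 3, -2·w]].
At the point, J = [[0.000, -2.000, -5.000], [4.000, 0.000, -5.000], [0.000, 3.000, -4.000]] (det J = -92.000).
Solving J·Δ = −F gives Δ = (-0.141, -2.217, -1.913).
Then the next iterate is (u, v, w)₁ = (0.359, -1.217, 0.087).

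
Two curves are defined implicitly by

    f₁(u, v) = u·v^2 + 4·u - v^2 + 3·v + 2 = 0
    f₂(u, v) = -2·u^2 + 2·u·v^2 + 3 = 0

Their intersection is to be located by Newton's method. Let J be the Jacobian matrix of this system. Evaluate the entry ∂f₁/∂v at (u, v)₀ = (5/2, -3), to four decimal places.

-6.0000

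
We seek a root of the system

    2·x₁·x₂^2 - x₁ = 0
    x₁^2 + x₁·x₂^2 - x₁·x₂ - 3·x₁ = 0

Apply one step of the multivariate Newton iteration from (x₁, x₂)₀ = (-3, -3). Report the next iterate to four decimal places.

(-1.3012, -2.3855)

At (-3, -3): F = (-51.0000, -18.0000).
Jacobian J = [[2·x₂^2 - 1, 4·x₁·x₂], [2·x₁ + x₂^2 - x₂ - 3, 2·x₁·x₂ - x₁]].
At the point, J = [[17.0000, 36.0000], [3.0000, 21.0000]] (det J = 249.0000).
Solving J·Δ = −F gives Δ = (1.6988, 0.6145).
Then the next iterate is (x₁, x₂)₁ = (-1.3012, -2.3855).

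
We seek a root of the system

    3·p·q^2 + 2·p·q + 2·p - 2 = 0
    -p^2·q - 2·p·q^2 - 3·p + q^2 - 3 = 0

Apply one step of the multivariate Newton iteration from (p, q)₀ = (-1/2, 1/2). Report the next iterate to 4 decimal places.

At (-1/2, 1/2): F = (-3.8750, -1.1250).
Jacobian J = [[3·q^2 + 2·q + 2, 6·p·q + 2·p], [-2·p·q - 2·q^2 - 3, -p^2 - 4·p·q + 2·q]].
At the point, J = [[3.7500, -2.5000], [-3.0000, 1.7500]] (det J = -0.9375).
Solving J·Δ = −F gives Δ = (-10.2333, -16.9000).
Then the next iterate is (p, q)₁ = (-10.7333, -16.4000).

(-10.7333, -16.4000)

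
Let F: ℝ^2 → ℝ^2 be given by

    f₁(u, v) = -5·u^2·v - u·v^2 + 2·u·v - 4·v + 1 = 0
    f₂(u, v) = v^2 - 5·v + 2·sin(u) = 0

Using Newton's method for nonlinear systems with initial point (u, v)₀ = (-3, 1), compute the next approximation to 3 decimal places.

(-3.299, -0.230)

At (-3, 1): F = (-51.000, -4.28224).
Jacobian J = [[-10·u·v - v^2 + 2·v, -5·u^2 - 2·u·v + 2·u - 4], [2·cos(u), 2·v - 5]].
At the point, J = [[31.000, -49.000], [-1.97998, -3.000]] (det J = -190.01926).
Solving J·Δ = −F gives Δ = (-0.299, -1.230).
Then the next iterate is (u, v)₁ = (-3.299, -0.230).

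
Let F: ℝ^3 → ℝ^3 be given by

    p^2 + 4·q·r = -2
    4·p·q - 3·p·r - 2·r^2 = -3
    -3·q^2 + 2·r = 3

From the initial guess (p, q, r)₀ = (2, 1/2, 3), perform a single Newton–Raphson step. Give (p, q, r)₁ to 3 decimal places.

(3.862, -0.647, 0.155)

At (2, 1/2, 3): F = (12.000, -29.000, 2.250).
Jacobian J = [[2·p, 4·r, 4·q], [4·q - 3·r, 4·p, -3·p - 4·r], [0, -6·q, 2]].
At the point, J = [[4.000, 12.000, 2.000], [-7.000, 8.000, -18.000], [0.000, -3.000, 2.000]] (det J = 58.000).
Solving J·Δ = −F gives Δ = (1.862, -1.147, -2.845).
Then the next iterate is (p, q, r)₁ = (3.862, -0.647, 0.155).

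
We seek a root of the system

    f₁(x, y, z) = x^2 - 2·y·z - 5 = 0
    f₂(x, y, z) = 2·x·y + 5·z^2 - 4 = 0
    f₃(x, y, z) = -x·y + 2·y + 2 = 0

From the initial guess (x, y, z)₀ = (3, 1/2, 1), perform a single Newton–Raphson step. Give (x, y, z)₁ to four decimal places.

(2.8088, 2.0956, -0.3382)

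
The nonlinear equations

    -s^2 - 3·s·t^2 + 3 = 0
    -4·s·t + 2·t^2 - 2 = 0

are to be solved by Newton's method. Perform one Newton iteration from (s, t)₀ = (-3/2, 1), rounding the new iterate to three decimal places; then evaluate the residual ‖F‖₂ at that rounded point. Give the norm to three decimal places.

At (-3/2, 1): F = (5.250, 6.000).
Jacobian J = [[-2·s - 3·t^2, -6·s·t], [-4·t, -4·s + 4·t]].
At the point, J = [[0.000, 9.000], [-4.000, 10.000]] (det J = 36.000).
Solving J·Δ = −F gives Δ = (0.042, -0.583).
Then the next iterate is (s, t)₁ = (-1.458, 0.417).
Re-evaluating at (-1.458, 0.417): F = (1.63483, 0.77972), so ‖F‖₂ = 1.811.

1.811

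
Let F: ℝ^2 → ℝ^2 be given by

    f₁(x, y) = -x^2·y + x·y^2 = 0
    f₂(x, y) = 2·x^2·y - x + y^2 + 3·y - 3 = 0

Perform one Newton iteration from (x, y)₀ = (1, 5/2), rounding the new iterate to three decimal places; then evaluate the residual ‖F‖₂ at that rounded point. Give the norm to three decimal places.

5.907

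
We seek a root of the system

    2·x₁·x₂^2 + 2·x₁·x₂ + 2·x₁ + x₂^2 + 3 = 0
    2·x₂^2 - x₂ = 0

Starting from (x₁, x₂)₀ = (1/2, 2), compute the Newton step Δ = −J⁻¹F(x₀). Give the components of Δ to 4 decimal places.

At (1/2, 2): F = (14.0000, 6.0000).
Jacobian J = [[2·x₂^2 + 2·x₂ + 2, 4·x₁·x₂ + 2·x₁ + 2·x₂], [0, 4·x₂ - 1]].
At the point, J = [[14.0000, 9.0000], [0.0000, 7.0000]] (det J = 98.0000).
Solving J·Δ = −F gives Δ = (-0.4490, -0.8571).

(-0.4490, -0.8571)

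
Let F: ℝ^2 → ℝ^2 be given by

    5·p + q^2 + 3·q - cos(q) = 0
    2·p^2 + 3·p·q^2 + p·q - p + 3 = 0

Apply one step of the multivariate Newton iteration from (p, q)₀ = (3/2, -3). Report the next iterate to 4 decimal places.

At (3/2, -3): F = (8.489992, 42.0000).
Jacobian J = [[5, 2·q + sin(q) + 3], [4·p + 3·q^2 + q - 1, 6·p·q + p]].
At the point, J = [[5.0000, -3.141120], [29.0000, -25.5000]] (det J = -36.407520).
Solving J·Δ = −F gives Δ = (-2.3228, -0.9946).
Then the next iterate is (p, q)₁ = (-0.8228, -3.9946).

(-0.8228, -3.9946)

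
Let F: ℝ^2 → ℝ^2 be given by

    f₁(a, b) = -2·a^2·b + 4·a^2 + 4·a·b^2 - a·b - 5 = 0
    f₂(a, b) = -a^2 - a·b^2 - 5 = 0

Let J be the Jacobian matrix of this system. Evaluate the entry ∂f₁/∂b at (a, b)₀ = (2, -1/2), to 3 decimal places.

-18.000

∂f₁/∂b = -2·a^2 + 8·a·b - a.
At (2, -1/2) this is -18.000.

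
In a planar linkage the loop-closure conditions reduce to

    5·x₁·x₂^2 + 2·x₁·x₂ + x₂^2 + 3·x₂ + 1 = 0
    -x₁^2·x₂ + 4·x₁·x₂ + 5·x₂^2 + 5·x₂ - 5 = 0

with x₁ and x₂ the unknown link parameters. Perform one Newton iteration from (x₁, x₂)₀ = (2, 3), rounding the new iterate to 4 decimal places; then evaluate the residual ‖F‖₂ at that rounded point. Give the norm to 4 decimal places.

At (2, 3): F = (121.0000, 67.0000).
Jacobian J = [[5·x₂^2 + 2·x₂, 10·x₁·x₂ + 2·x₁ + 2·x₂ + 3], [-2·x₁·x₂ + 4·x₂, -x₁^2 + 4·x₁ + 10·x₂ + 5]].
At the point, J = [[51.0000, 73.0000], [0.0000, 39.0000]] (det J = 1989.0000).
Solving J·Δ = −F gives Δ = (0.0865, -1.7179).
Then the next iterate is (x₁, x₂)₁ = (2.0865, 1.2821).
Re-evaluating at (2.0865, 1.2821): F = (28.989023, 14.748209), so ‖F‖₂ = 32.5250.

32.5250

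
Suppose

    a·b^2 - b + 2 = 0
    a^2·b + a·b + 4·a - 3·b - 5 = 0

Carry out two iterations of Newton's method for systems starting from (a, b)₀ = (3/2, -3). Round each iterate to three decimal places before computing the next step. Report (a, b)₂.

At (3/2, -3): F = (18.500, -1.250).
Jacobian J = [[b^2, 2·a·b - 1], [2·a·b + b + 4, a^2 + a - 3]].
At the point, J = [[9.000, -10.000], [-8.000, 0.750]] (det J = -73.250).
Solving J·Δ = −F gives Δ = (0.019, 1.867).
Then the next iterate is (a, b)₁ = (1.519, -1.133).
Round to (1.519, -1.133) and repeat: F = (5.08292, 0.13973), J = [[1.28369, -4.44205], [-0.57505, 0.82636]].
Δ = (3.228, 2.077), so (a, b)₂ = (4.747, 0.944).

(4.747, 0.944)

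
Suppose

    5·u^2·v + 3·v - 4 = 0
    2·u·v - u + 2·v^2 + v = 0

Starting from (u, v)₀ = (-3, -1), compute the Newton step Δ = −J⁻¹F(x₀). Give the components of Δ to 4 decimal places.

(-0.0952, 1.1429)

At (-3, -1): F = (-52.0000, 10.0000).
Jacobian J = [[10·u·v, 5·u^2 + 3], [2·v - 1, 2·u + 4·v + 1]].
At the point, J = [[30.0000, 48.0000], [-3.0000, -9.0000]] (det J = -126.0000).
Solving J·Δ = −F gives Δ = (-0.0952, 1.1429).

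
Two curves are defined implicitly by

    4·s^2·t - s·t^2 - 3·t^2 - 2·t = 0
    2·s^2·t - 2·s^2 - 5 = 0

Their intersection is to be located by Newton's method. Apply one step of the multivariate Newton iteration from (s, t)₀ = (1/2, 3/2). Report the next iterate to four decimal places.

(4.9346, 2.1308)

At (1/2, 3/2): F = (-9.3750, -4.7500).
Jacobian J = [[8·s·t - t^2, 4·s^2 - 2·s·t - 6·t - 2], [4·s·t - 4·s, 2·s^2]].
At the point, J = [[3.7500, -11.5000], [1.0000, 0.5000]] (det J = 13.3750).
Solving J·Δ = −F gives Δ = (4.4346, 0.6308).
Then the next iterate is (s, t)₁ = (4.9346, 2.1308).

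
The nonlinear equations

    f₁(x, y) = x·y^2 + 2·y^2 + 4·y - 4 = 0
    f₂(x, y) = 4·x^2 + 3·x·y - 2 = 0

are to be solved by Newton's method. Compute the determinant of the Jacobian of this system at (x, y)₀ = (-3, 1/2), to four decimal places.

65.2500

J = [[y^2, 2·x·y + 4·y + 4], [8·x + 3·y, 3·x]].
At the point, J = [[0.2500, 3.0000], [-22.5000, -9.0000]].
det J = 65.2500.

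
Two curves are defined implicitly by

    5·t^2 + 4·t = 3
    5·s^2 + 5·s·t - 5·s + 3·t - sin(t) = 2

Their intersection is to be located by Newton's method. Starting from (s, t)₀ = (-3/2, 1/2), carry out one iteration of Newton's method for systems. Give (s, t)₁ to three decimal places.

At (-3/2, 1/2): F = (0.250, 14.02057).
Jacobian J = [[0, 10·t + 4], [10·s + 5·t - 5, 5·s - cos(t) + 3]].
At the point, J = [[0.000, 9.000], [-17.500, -5.37758]] (det J = 157.500).
Solving J·Δ = −F gives Δ = (0.810, -0.028).
Then the next iterate is (s, t)₁ = (-0.690, 0.472).

(-0.690, 0.472)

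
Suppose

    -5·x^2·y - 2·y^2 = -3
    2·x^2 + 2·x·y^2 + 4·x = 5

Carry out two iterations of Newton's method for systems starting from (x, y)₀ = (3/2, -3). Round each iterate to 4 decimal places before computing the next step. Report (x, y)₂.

At (3/2, -3): F = (18.7500, 32.5000).
Jacobian J = [[-10·x·y, -5·x^2 - 4·y], [4·x + 2·y^2 + 4, 4·x·y]].
At the point, J = [[45.0000, 0.7500], [28.0000, -18.0000]] (det J = -831.0000).
Solving J·Δ = −F gives Δ = (-0.4355, 1.1282).
Then the next iterate is (x, y)₁ = (1.0645, -1.8718).
Round to (1.0645, -1.8718) and repeat: F = (6.597976, 8.983560), J = [[19.925311, 1.821399], [15.265270, -7.970124]].
Δ = (-0.3695, 0.4195), so (x, y)₂ = (0.6950, -1.4523).

(0.6950, -1.4523)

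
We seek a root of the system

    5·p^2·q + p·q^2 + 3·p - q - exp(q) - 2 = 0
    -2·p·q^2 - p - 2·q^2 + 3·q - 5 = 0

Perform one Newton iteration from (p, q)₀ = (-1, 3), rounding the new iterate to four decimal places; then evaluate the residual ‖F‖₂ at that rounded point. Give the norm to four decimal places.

8.9946

At (-1, 3): F = (-22.085537, 5.0000).
Jacobian J = [[10·p·q + q^2 + 3, 5·p^2 + 2·p·q - exp(q) - 1], [-2·q^2 - 1, -4·p·q - 4·q + 3]].
At the point, J = [[-18.0000, -22.085537], [-19.0000, 3.0000]] (det J = -473.625202).
Solving J·Δ = −F gives Δ = (0.0933, -1.0760).
Then the next iterate is (p, q)₁ = (-0.9067, 1.9240).
Re-evaluating at (-0.9067, 1.9240): F = (-8.940148, 0.987949), so ‖F‖₂ = 8.9946.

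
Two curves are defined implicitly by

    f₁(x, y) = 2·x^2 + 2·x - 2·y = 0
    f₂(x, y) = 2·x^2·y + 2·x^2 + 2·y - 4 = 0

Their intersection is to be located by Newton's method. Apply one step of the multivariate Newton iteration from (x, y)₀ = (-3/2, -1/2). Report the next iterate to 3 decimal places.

(-1.164, 0.078)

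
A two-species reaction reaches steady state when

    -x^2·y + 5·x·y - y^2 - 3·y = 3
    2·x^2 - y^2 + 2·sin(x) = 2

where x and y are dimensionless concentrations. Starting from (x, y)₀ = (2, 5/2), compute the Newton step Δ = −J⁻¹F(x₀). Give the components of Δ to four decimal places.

At (2, 5/2): F = (-1.7500, 1.568595).
Jacobian J = [[-2·x·y + 5·y, -x^2 + 5·x - 2·y - 3], [4·x + 2·cos(x), -2·y]].
At the point, J = [[2.5000, -2.0000], [7.167706, -5.0000]] (det J = 1.835413).
Solving J·Δ = −F gives Δ = (-6.4766, -8.9707).

(-6.4766, -8.9707)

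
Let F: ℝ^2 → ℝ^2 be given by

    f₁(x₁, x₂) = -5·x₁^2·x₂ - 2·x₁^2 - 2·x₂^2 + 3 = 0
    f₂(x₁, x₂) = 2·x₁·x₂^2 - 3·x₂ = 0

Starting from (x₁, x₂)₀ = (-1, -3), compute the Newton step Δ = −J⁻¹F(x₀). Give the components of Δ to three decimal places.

(0.125, 0.750)

At (-1, -3): F = (-2.000, -9.000).
Jacobian J = [[-10·x₁·x₂ - 4·x₁, -5·x₁^2 - 4·x₂], [2·x₂^2, 4·x₁·x₂ - 3]].
At the point, J = [[-26.000, 7.000], [18.000, 9.000]] (det J = -360.000).
Solving J·Δ = −F gives Δ = (0.125, 0.750).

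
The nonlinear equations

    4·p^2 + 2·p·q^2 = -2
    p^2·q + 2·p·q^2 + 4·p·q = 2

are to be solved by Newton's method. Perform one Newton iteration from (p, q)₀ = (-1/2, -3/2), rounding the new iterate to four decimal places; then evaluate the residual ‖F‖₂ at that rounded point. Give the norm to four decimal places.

385.6358

At (-1/2, -3/2): F = (0.7500, -1.6250).
Jacobian J = [[8·p + 2·q^2, 4·p·q], [2·p·q + 2·q^2 + 4·q, p^2 + 4·p·q + 4·p]].
At the point, J = [[0.5000, 3.0000], [0.0000, 1.2500]] (det J = 0.6250).
Solving J·Δ = −F gives Δ = (-9.3000, 1.3000).
Then the next iterate is (p, q)₁ = (-9.8000, -0.2000).
Re-evaluating at (-9.8000, -0.2000): F = (385.3760, -14.1520), so ‖F‖₂ = 385.6358.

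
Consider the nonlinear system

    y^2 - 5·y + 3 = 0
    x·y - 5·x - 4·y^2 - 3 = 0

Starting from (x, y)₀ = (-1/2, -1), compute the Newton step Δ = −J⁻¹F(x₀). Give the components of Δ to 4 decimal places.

(0.9405, 1.2857)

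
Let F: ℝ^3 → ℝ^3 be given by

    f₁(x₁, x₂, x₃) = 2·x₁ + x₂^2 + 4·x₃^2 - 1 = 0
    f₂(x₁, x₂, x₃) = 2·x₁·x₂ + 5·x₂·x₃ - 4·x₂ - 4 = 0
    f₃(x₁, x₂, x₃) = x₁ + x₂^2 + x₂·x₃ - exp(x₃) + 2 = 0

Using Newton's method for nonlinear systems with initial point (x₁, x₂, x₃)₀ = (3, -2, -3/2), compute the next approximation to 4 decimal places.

(1.0106, -0.4892, -0.8352)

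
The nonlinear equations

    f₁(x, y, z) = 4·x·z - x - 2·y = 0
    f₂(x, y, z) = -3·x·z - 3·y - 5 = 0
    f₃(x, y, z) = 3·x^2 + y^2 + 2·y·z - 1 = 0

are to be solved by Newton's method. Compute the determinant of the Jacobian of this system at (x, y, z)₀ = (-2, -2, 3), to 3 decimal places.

648.000

J = [[4·z - 1, -2, 4·x], [-3·z, -3, -3·x], [6·x, 2·y + 2·z, 2·y]].
At the point, J = [[11.000, -2.000, -8.000], [-9.000, -3.000, 6.000], [-12.000, 2.000, -4.000]].
det J = 648.000.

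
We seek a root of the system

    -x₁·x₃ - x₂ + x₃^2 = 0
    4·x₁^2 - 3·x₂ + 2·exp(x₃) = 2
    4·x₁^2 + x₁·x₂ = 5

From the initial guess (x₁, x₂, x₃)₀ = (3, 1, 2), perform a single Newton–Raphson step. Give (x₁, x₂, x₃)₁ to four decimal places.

At (3, 1, 2): F = (-3.0000, 45.778112, 34.0000).
Jacobian J = [[-x₃, -1, -x₁ + 2·x₃], [8·x₁, -3, 2·exp(x₃)], [8·x₁ + x₂, x₁, 0]].
At the point, J = [[-2.0000, -1.0000, 1.0000], [24.0000, -3.0000, 14.778112], [25.0000, 3.0000, 0.0000]] (det J = -133.784132).
Solving J·Δ = −F gives Δ = (-0.9726, -3.2283, -2.1735).
Then the next iterate is (x₁, x₂, x₃)₁ = (2.0274, -2.2283, -0.1735).

(2.0274, -2.2283, -0.1735)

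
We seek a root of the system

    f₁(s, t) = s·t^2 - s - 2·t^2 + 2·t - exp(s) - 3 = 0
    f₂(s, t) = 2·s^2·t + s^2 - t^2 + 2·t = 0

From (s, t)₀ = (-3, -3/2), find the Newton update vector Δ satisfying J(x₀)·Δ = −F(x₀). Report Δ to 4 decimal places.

(0.3762, 0.8146)

At (-3, -3/2): F = (-14.299787, -23.2500).
Jacobian J = [[t^2 - exp(s) - 1, 2·s·t - 4·t + 2], [4·s·t + 2·s, 2·s^2 - 2·t + 2]].
At the point, J = [[1.200213, 17.0000], [12.0000, 23.0000]] (det J = -176.395103).
Solving J·Δ = −F gives Δ = (0.3762, 0.8146).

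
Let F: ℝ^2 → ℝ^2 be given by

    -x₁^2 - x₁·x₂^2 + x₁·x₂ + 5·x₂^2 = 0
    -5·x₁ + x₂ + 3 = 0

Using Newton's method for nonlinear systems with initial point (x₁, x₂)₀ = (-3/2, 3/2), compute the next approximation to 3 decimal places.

At (-3/2, 3/2): F = (10.125, 12.000).
Jacobian J = [[-2·x₁ - x₂^2 + x₂, -2·x₁·x₂ + x₁ + 10·x₂], [-5, 1]].
At the point, J = [[2.250, 18.000], [-5.000, 1.000]] (det J = 92.250).
Solving J·Δ = −F gives Δ = (2.232, -0.841).
Then the next iterate is (x₁, x₂)₁ = (0.732, 0.659).

(0.732, 0.659)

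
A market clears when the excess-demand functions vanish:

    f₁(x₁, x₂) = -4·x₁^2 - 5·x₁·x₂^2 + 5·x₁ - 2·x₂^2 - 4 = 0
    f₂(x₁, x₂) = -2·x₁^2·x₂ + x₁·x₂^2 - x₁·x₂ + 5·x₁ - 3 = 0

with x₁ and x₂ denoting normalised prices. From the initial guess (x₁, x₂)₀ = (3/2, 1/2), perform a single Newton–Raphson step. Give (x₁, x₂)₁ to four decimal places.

At (3/2, 1/2): F = (-7.8750, 1.8750).
Jacobian J = [[-8·x₁ - 5·x₂^2 + 5, -10·x₁·x₂ - 4·x₂], [-4·x₁·x₂ + x₂^2 - x₂ + 5, -2·x₁^2 + 2·x₁·x₂ - x₁]].
At the point, J = [[-8.2500, -9.5000], [1.7500, -4.5000]] (det J = 53.7500).
Solving J·Δ = −F gives Δ = (-0.9907, 0.0314).
Then the next iterate is (x₁, x₂)₁ = (0.5093, 0.5314).

(0.5093, 0.5314)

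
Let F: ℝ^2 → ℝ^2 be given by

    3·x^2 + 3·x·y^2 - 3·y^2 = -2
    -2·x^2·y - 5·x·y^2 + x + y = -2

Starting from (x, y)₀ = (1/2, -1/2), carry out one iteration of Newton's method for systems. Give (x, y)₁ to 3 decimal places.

At (1/2, -1/2): F = (2.375, 1.625).
Jacobian J = [[6·x + 3·y^2, 6·x·y - 6·y], [-4·x·y - 5·y^2 + 1, -2·x^2 - 10·x·y + 1]].
At the point, J = [[3.750, 1.500], [0.750, 3.000]] (det J = 10.125).
Solving J·Δ = −F gives Δ = (-0.463, -0.426).
Then the next iterate is (x, y)₁ = (0.037, -0.926).

(0.037, -0.926)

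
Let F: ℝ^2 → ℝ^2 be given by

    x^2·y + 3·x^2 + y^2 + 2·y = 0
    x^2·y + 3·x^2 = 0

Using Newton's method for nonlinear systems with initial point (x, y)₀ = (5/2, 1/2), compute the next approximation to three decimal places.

(1.399, 0.083)

At (5/2, 1/2): F = (23.125, 21.875).
Jacobian J = [[2·x·y + 6·x, x^2 + 2·y + 2], [2·x·y + 6·x, x^2]].
At the point, J = [[17.500, 9.250], [17.500, 6.250]] (det J = -52.500).
Solving J·Δ = −F gives Δ = (-1.101, -0.417).
Then the next iterate is (x, y)₁ = (1.399, 0.083).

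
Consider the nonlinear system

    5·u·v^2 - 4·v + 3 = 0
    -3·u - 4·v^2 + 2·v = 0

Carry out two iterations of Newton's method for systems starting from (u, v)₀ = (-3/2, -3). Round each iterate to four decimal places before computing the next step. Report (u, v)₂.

At (-3/2, -3): F = (-52.5000, -37.5000).
Jacobian J = [[5·v^2, 10·u·v - 4], [-3, -8·v + 2]].
At the point, J = [[45.0000, 41.0000], [-3.0000, 26.0000]] (det J = 1293.0000).
Solving J·Δ = −F gives Δ = (-0.1334, 1.4269).
Then the next iterate is (u, v)₁ = (-1.6334, -1.5731).
Round to (-1.6334, -1.5731) and repeat: F = (-10.918014, -8.144574), J = [[12.373218, 21.695015], [-3.0000, 14.5848]].
Δ = (-0.0711, 0.5438), so (u, v)₂ = (-1.7045, -1.0293).

(-1.7045, -1.0293)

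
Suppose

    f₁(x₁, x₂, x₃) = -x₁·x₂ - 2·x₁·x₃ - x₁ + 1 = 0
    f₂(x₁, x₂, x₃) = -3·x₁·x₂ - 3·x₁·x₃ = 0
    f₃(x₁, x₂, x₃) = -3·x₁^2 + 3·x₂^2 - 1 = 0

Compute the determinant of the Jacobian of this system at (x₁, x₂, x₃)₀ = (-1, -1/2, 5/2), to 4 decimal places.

J = [[-x₂ - 2·x₃ - 1, -x₁, -2·x₁], [-3·x₂ - 3·x₃, -3·x₁, -3·x₁], [-6·x₁, 6·x₂, 0]].
At the point, J = [[-5.5000, 1.0000, 2.0000], [-6.0000, 3.0000, 3.0000], [6.0000, -3.0000, 0.0000]].
det J = -31.5000.

-31.5000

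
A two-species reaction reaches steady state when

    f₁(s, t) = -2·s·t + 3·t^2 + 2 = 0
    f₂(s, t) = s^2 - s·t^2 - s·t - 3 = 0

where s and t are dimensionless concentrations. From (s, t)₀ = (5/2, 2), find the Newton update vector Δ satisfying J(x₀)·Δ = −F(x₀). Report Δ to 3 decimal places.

At (5/2, 2): F = (4.000, -11.750).
Jacobian J = [[-2·t, -2·s + 6·t], [2·s - t^2 - t, -2·s·t - s]].
At the point, J = [[-4.000, 7.000], [-1.000, -12.500]] (det J = 57.000).
Solving J·Δ = −F gives Δ = (-0.566, -0.895).

(-0.566, -0.895)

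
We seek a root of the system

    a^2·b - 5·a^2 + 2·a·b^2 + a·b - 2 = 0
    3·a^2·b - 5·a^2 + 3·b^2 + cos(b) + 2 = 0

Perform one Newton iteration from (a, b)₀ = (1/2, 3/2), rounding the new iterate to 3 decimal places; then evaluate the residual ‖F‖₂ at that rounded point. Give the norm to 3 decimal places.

16.057

At (1/2, 3/2): F = (0.125, 8.69574).
Jacobian J = [[2·a·b - 10·a + 2·b^2 + b, a^2 + 4·a·b + a], [6·a·b - 10·a, 3·a^2 + 6·b - sin(b)]].
At the point, J = [[2.500, 3.750], [-0.500, 8.75251]] (det J = 23.75626).
Solving J·Δ = −F gives Δ = (1.327, -0.918).
Then the next iterate is (a, b)₁ = (1.827, 0.582).
Re-evaluating at (1.827, 0.582): F = (-14.44596, -7.01008), so ‖F‖₂ = 16.057.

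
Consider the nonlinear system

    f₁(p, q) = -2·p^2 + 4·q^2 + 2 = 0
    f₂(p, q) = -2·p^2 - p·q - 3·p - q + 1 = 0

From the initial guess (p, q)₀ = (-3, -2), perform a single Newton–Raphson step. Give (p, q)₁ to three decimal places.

At (-3, -2): F = (0.000, -12.000).
Jacobian J = [[-4·p, 8·q], [-4·p - q - 3, -p - 1]].
At the point, J = [[12.000, -16.000], [11.000, 2.000]] (det J = 200.000).
Solving J·Δ = −F gives Δ = (0.960, 0.720).
Then the next iterate is (p, q)₁ = (-2.040, -1.280).

(-2.040, -1.280)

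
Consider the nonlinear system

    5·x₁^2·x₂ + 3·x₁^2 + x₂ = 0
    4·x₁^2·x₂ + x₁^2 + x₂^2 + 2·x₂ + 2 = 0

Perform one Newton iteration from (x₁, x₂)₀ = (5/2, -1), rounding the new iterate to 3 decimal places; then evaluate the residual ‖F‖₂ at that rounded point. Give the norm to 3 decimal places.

At (5/2, -1): F = (-13.500, -17.750).
Jacobian J = [[10·x₁·x₂ + 6·x₁, 5·x₁^2 + 1], [8·x₁·x₂ + 2·x₁, 4·x₁^2 + 2·x₂ + 2]].
At the point, J = [[-10.000, 32.250], [-15.000, 25.000]] (det J = 233.750).
Solving J·Δ = −F gives Δ = (-1.005, 0.107).
Then the next iterate is (x₁, x₂)₁ = (1.495, -0.893).
Re-evaluating at (1.495, -0.893): F = (-4.16731, -4.73704), so ‖F‖₂ = 6.309.

6.309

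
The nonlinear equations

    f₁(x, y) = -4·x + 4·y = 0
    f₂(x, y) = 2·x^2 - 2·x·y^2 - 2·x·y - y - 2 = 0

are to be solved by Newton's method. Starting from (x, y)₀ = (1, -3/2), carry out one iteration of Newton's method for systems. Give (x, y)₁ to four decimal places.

At (1, -3/2): F = (-10.0000, 0.0000).
Jacobian J = [[-4, 4], [4·x - 2·y^2 - 2·y, -4·x·y - 2·x - 1]].
At the point, J = [[-4.0000, 4.0000], [2.5000, 3.0000]] (det J = -22.0000).
Solving J·Δ = −F gives Δ = (-1.3636, 1.1364).
Then the next iterate is (x, y)₁ = (-0.3636, -0.3636).

(-0.3636, -0.3636)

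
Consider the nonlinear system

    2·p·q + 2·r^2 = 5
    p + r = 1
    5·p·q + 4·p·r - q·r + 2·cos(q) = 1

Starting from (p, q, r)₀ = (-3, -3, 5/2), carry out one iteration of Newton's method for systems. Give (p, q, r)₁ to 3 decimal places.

(-0.792, -2.137, 1.792)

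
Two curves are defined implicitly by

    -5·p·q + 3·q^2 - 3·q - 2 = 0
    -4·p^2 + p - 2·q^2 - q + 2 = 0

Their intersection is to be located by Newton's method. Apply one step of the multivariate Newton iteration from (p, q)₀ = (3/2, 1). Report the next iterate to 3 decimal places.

(1.878, -1.531)

At (3/2, 1): F = (-9.500, -8.500).
Jacobian J = [[-5·q, -5·p + 6·q - 3], [-8·p + 1, -4·q - 1]].
At the point, J = [[-5.000, -4.500], [-11.000, -5.000]] (det J = -24.500).
Solving J·Δ = −F gives Δ = (0.378, -2.531).
Then the next iterate is (p, q)₁ = (1.878, -1.531).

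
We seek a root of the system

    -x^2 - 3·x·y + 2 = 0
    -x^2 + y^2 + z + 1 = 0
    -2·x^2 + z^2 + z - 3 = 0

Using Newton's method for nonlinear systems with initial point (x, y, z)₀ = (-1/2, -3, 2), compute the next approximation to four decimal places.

At (-1/2, -3, 2): F = (-2.7500, 11.7500, 2.5000).
Jacobian J = [[-2·x - 3·y, -3·x, 0], [-2·x, 2·y, 1], [-4·x, 0, 2·z + 1]].
At the point, J = [[10.0000, 1.5000, 0.0000], [1.0000, -6.0000, 1.0000], [2.0000, 0.0000, 5.0000]] (det J = -304.5000).
Solving J·Δ = −F gives Δ = (-0.0062, 1.8744, -0.4975).
Then the next iterate is (x, y, z)₁ = (-0.5062, -1.1256, 1.5025).

(-0.5062, -1.1256, 1.5025)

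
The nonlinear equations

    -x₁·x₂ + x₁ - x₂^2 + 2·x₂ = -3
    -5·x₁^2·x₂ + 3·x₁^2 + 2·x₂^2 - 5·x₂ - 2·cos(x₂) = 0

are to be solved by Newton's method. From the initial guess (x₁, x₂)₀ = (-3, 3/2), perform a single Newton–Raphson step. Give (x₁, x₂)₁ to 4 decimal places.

(-7.0380, -2.1345)

At (-3, 3/2): F = (5.2500, -43.641474).
Jacobian J = [[-x₂ + 1, -x₁ - 2·x₂ + 2], [-10·x₁·x₂ + 6·x₁, -5·x₁^2 + 4·x₂ + 2·sin(x₂) - 5]].
At the point, J = [[-0.5000, 2.0000], [27.0000, -42.005010]] (det J = -32.997495).
Solving J·Δ = −F gives Δ = (-4.0380, -3.6345).
Then the next iterate is (x₁, x₂)₁ = (-7.0380, -2.1345).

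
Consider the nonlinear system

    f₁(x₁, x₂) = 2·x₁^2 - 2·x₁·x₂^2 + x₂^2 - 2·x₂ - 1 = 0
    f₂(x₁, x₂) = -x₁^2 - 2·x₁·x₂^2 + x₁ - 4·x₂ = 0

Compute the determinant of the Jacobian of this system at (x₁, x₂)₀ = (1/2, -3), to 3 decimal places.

-68.000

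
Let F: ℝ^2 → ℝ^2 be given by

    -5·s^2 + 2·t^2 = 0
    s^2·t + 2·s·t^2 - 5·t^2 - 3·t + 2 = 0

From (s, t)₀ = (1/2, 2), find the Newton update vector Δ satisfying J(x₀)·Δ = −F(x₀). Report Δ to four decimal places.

(-2.1409, -2.1818)

At (1/2, 2): F = (6.7500, -19.5000).
Jacobian J = [[-10·s, 4·t], [2·s·t + 2·t^2, s^2 + 4·s·t - 10·t - 3]].
At the point, J = [[-5.0000, 8.0000], [10.0000, -18.7500]] (det J = 13.7500).
Solving J·Δ = −F gives Δ = (-2.1409, -2.1818).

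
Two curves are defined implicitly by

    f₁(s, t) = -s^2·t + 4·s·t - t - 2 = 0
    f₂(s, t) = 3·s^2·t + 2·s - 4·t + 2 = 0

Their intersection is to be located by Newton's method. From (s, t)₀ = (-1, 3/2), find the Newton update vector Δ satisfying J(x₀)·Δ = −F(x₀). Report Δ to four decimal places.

(0.0392, -1.7745)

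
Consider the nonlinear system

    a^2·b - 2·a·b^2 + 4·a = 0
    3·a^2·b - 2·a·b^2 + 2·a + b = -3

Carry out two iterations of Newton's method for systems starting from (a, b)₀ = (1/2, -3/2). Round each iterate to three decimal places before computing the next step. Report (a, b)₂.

(0.514, -1.292)

At (1/2, -3/2): F = (-0.625, -0.875).
Jacobian J = [[2·a·b - 2·b^2 + 4, a^2 - 4·a·b], [6·a·b - 2·b^2 + 2, 3·a^2 - 4·a·b + 1]].
At the point, J = [[-2.000, 3.250], [-7.000, 4.750]] (det J = 13.250).
Solving J·Δ = −F gives Δ = (0.009, 0.198).
Then the next iterate is (a, b)₁ = (0.509, -1.302).
Round to (0.509, -1.302) and repeat: F = (-0.02704, -0.02169), J = [[-0.71584, 2.90995], [-5.36672, 4.42812]].
Δ = (0.005, 0.010), so (a, b)₂ = (0.514, -1.292).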